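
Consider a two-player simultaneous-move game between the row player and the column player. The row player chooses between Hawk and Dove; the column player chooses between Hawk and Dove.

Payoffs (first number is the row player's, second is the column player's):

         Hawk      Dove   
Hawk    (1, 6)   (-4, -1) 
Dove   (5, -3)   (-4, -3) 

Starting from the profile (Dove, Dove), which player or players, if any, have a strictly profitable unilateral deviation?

Neither

The row player at (Dove, Dove) earns -4; deviating to Hawk yields -4 — not better.
The column player earns -3; deviating to Hawk yields -3 — not better.
Neither player can strictly improve; the profile is a Nash equilibrium.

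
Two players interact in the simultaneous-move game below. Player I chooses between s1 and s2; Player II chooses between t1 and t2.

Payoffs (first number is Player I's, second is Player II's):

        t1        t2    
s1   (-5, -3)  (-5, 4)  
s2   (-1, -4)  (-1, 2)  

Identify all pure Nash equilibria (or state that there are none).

(s1, t1): Player I prefers s2 (-1 > -5); Player II prefers t2 (4 > -3) — not an equilibrium.
(s1, t2): Player I prefers s2 (-1 > -5) — not an equilibrium.
(s2, t1): Player II prefers t2 (2 > -4) — not an equilibrium.
(s2, t2): Player I gets -1 ≥ -5 from s1, and Player II gets 2 ≥ -4 from t1 — Nash equilibrium.

(s2, t2)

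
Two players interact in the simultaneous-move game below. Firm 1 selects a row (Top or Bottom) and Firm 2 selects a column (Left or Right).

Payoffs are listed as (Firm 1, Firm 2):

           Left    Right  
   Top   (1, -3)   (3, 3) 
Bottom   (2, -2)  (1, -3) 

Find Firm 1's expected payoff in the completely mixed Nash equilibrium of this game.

5/3

First find q, the probability Firm 2 plays Left, from Firm 1's indifference between Top and Bottom: q + 3(1−q) = 2q + (1−q), giving q = 2/3.
Since Firm 1 is indifferent in equilibrium, Firm 1's expected payoff equals the payoff from either row against (2/3, 1/3). Using Top: (2/3) + 3(1/3) = 5/3.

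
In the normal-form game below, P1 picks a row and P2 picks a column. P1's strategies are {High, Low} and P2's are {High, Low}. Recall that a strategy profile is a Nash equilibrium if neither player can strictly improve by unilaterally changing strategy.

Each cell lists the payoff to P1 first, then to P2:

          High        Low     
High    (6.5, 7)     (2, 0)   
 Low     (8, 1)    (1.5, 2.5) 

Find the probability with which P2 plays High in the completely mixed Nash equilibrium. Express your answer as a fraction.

1/4

Let c be the probability that P2 plays High. In a completely mixed equilibrium, P1 must be indifferent between High and Low.
P1's expected payoff from High is 6.5c + 2(1−c); from Low it is 8c + 1.5(1−c).
Setting these equal: 4.5c + 2 = 6.5c + 1.5, so c = 1/4.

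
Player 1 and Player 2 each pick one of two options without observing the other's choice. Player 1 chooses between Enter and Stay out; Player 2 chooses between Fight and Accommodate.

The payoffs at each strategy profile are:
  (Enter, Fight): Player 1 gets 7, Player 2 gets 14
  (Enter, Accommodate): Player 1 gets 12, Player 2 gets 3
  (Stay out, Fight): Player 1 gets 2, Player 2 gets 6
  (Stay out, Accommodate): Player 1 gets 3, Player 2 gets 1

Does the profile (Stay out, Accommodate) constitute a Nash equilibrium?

No

At (Stay out, Accommodate), Player 1 earns 3; switching to Enter would give 12, so Player 1 would deviate.
Player 2 earns 1; switching to Fight would give 6, so Player 2 would deviate.
Since at least one player can profitably deviate, this is not a Nash equilibrium.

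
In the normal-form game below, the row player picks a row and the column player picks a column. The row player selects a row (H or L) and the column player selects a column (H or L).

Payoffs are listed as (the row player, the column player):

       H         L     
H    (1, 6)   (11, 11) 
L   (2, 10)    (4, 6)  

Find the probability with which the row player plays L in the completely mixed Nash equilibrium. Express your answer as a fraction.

Let r be the probability that the row player plays H. In a completely mixed equilibrium, the column player must be indifferent between H and L.
The column player's expected payoff from H is 6r + 10(1−r); from L it is 11r + 6(1−r).
Setting these equal: −4r + 10 = 5r + 6, so r = 4/9.
Therefore the row player plays L with probability 1 − 4/9 = 5/9.

5/9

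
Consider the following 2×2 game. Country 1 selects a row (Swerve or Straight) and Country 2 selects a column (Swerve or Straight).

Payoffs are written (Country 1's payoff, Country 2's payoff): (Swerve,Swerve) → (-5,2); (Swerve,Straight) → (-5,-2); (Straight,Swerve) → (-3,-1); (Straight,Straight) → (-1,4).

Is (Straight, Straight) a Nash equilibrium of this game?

Yes

At (Straight, Straight), Country 1 earns -1; switching to Swerve would give -5, so Country 1 has no profitable deviation.
Country 2 earns 4; switching to Swerve would give -1, so Country 2 has no profitable deviation.
Neither player can gain by a unilateral deviation, so this profile is a Nash equilibrium.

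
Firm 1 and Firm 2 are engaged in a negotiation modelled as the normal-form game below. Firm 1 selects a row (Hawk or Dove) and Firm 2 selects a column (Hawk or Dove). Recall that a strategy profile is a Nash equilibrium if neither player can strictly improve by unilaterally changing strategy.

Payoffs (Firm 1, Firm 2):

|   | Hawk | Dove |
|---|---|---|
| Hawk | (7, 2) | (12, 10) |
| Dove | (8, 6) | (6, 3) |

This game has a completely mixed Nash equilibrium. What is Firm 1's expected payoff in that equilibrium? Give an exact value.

First find y, the probability Firm 2 plays Hawk, from Firm 1's indifference between Hawk and Dove: 7y + 12(1−y) = 8y + 6(1−y), giving y = 6/7.
Since Firm 1 is indifferent in equilibrium, Firm 1's expected payoff equals the payoff from either row against (6/7, 1/7). Using Hawk: 7(6/7) + 12(1/7) = 54/7.

54/7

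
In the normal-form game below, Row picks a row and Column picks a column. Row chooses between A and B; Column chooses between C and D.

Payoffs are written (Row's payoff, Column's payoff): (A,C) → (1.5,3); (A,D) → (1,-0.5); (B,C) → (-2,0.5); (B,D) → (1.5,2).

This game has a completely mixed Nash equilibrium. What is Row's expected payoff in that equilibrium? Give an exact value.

17/16

First find q, the probability Column plays C, from Row's indifference between A and B: 1.5q + (1−q) = −2q + 1.5(1−q), giving q = 1/8.
Since Row is indifferent in equilibrium, Row's expected payoff equals the payoff from either row against (1/8, 7/8). Using A: 1.5(1/8) + (7/8) = 17/16.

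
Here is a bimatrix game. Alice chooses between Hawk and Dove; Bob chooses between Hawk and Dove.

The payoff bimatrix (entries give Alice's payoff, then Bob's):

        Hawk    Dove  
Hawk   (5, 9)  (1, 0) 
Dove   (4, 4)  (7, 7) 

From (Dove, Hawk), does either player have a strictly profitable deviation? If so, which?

Alice at (Dove, Hawk) earns 4; deviating to Hawk yields 5 — a strict improvement.
Bob earns 4; deviating to Dove yields 7 — a strict improvement.
Both Alice and Bob have strictly profitable deviations.

Both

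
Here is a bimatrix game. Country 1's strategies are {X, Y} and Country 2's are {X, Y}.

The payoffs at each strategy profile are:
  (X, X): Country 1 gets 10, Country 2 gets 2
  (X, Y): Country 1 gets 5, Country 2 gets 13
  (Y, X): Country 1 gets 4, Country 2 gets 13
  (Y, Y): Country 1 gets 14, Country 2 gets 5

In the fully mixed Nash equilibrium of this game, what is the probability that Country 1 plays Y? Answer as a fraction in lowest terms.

11/19

Let p be the probability that Country 1 plays X. In a completely mixed equilibrium, Country 2 must be indifferent between X and Y.
Country 2's expected payoff from X is 2p + 13(1−p); from Y it is 13p + 5(1−p).
Setting these equal: −11p + 13 = 8p + 5, so p = 8/19.
Therefore Country 1 plays Y with probability 1 − 8/19 = 11/19.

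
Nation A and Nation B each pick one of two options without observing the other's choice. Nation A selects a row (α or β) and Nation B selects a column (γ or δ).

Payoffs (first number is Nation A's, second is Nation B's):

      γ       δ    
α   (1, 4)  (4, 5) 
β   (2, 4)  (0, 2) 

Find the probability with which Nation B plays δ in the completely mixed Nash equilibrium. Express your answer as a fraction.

1/5

Let y be the probability that Nation B plays γ. In a completely mixed equilibrium, Nation A must be indifferent between α and β.
Nation A's expected payoff from α is y + 4(1−y); from β it is 2y.
Setting these equal: −3y + 4 = 2y, so y = 4/5.
Therefore Nation B plays δ with probability 1 − 4/5 = 1/5.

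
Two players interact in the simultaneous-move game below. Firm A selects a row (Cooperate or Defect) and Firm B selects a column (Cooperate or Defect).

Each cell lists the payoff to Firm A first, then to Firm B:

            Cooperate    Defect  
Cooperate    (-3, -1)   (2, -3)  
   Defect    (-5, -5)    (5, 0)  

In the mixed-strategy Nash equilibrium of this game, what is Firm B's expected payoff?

-15/7

First find p, the probability Firm A plays Cooperate, from Firm B's indifference between Cooperate and Defect: −p − 5(1−p) = −3p, giving p = 5/7.
Since Firm B is indifferent in equilibrium, Firm B's expected payoff equals the payoff from either column against (5/7, 2/7). Using Cooperate: −(5/7) − 5(2/7) = -15/7.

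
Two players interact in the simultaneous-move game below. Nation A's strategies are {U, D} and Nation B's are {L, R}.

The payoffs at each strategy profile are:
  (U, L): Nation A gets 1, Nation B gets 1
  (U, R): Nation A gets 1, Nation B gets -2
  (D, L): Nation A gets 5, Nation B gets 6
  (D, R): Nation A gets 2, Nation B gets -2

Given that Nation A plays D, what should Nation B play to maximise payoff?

Against D, Nation B earns 6 from L and -2 from R.
So L is the best response.

L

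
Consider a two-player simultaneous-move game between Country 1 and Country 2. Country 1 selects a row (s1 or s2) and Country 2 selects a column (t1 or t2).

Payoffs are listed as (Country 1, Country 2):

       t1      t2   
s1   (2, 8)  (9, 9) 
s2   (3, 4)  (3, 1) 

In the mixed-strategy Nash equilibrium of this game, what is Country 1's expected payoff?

3

First find y, the probability Country 2 plays t1, from Country 1's indifference between s1 and s2: 2y + 9(1−y) = 3y + 3(1−y), giving y = 6/7.
Since Country 1 is indifferent in equilibrium, Country 1's expected payoff equals the payoff from either row against (6/7, 1/7). Using s1: 2(6/7) + 9(1/7) = 3.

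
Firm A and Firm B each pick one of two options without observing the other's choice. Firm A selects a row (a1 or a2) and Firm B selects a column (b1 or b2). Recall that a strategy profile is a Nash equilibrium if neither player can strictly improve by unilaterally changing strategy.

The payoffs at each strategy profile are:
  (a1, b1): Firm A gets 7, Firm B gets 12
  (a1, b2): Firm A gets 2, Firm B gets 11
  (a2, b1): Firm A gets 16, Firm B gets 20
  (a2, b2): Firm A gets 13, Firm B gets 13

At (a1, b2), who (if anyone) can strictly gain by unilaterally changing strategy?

Firm A at (a1, b2) earns 2; deviating to a2 yields 13 — a strict improvement.
Firm B earns 11; deviating to b1 yields 12 — a strict improvement.
Both Firm A and Firm B have strictly profitable deviations.

Both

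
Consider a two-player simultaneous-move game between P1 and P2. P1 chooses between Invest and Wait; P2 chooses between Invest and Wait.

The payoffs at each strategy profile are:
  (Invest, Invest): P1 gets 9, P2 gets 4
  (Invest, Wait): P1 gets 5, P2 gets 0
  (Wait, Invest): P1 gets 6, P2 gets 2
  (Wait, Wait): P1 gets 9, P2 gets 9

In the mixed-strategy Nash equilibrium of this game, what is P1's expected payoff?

51/7

First find y, the probability P2 plays Invest, from P1's indifference between Invest and Wait: 9y + 5(1−y) = 6y + 9(1−y), giving y = 4/7.
Since P1 is indifferent in equilibrium, P1's expected payoff equals the payoff from either row against (4/7, 3/7). Using Invest: 9(4/7) + 5(3/7) = 51/7.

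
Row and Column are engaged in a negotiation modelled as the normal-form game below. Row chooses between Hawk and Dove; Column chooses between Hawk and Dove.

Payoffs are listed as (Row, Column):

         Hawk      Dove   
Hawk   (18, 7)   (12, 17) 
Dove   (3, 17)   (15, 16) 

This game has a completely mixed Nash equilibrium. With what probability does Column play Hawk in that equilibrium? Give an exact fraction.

1/6

Let c be the probability that Column plays Hawk. In a completely mixed equilibrium, Row must be indifferent between Hawk and Dove.
Row's expected payoff from Hawk is 18c + 12(1−c); from Dove it is 3c + 15(1−c).
Setting these equal: 6c + 12 = −12c + 15, so c = 1/6.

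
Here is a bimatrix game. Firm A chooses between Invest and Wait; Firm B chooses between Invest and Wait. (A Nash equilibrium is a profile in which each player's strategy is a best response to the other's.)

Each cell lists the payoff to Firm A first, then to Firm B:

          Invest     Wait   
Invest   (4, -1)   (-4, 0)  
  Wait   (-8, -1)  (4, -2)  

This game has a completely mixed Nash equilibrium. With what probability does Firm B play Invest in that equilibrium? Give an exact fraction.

2/5

Let y be the probability that Firm B plays Invest. In a completely mixed equilibrium, Firm A must be indifferent between Invest and Wait.
Firm A's expected payoff from Invest is 4y − 4(1−y); from Wait it is −8y + 4(1−y).
Setting these equal: 8y − 4 = −12y + 4, so y = 2/5.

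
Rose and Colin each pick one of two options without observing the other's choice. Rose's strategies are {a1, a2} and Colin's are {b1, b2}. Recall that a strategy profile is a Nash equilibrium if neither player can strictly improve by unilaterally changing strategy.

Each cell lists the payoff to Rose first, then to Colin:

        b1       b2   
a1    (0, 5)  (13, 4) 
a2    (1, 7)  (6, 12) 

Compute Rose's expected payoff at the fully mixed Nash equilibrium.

First find y, the probability Colin plays b1, from Rose's indifference between a1 and a2: 13(1−y) = y + 6(1−y), giving y = 7/8.
Since Rose is indifferent in equilibrium, Rose's expected payoff equals the payoff from either row against (7/8, 1/8). Using a1: 13(1/8) = 13/8.

13/8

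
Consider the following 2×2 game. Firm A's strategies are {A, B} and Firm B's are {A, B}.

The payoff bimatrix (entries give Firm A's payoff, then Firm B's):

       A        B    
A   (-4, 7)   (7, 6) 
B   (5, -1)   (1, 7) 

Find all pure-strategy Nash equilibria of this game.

none

(A, A): Firm A prefers B (5 > -4) — not an equilibrium.
(A, B): Firm B prefers A (7 > 6) — not an equilibrium.
(B, A): Firm B prefers B (7 > -1) — not an equilibrium.
(B, B): Firm A prefers A (7 > 1) — not an equilibrium.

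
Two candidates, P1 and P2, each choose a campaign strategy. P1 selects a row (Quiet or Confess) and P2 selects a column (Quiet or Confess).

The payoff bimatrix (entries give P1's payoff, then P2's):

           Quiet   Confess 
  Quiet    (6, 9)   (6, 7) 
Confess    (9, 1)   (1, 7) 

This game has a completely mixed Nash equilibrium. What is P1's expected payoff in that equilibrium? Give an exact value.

6

First find q, the probability P2 plays Quiet, from P1's indifference between Quiet and Confess: 6q + 6(1−q) = 9q + (1−q), giving q = 5/8.
Since P1 is indifferent in equilibrium, P1's expected payoff equals the payoff from either row against (5/8, 3/8). Using Quiet: 6(5/8) + 6(3/8) = 6.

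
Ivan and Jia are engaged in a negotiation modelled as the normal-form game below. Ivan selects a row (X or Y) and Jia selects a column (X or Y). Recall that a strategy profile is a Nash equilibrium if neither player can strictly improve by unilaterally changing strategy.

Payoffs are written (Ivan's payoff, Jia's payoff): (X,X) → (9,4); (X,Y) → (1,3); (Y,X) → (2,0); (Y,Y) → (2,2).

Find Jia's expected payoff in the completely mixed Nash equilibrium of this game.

8/3

First find x, the probability Ivan plays X, from Jia's indifference between X and Y: 4x = 3x + 2(1−x), giving x = 2/3.
Since Jia is indifferent in equilibrium, Jia's expected payoff equals the payoff from either column against (2/3, 1/3). Using X: 4(2/3) = 8/3.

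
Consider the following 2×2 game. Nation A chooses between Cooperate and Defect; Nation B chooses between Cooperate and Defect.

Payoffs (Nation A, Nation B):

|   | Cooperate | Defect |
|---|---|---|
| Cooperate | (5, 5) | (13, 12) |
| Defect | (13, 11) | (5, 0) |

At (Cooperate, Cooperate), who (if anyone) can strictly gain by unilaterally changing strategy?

Nation A at (Cooperate, Cooperate) earns 5; deviating to Defect yields 13 — a strict improvement.
Nation B earns 5; deviating to Defect yields 12 — a strict improvement.
Both Nation A and Nation B have strictly profitable deviations.

Both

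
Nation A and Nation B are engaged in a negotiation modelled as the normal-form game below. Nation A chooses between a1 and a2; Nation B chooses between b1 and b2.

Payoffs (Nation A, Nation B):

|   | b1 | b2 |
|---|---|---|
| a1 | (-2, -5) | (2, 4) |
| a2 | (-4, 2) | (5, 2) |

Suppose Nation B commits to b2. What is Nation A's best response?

a2

Against b2, Nation A earns 2 from a1 and 5 from a2.
So a2 is the best response.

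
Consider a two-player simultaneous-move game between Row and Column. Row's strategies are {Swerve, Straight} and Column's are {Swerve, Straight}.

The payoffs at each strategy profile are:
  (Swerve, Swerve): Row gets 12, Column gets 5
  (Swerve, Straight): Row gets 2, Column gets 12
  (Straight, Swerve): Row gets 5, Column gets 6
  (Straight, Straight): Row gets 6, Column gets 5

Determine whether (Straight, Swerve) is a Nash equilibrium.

No

At (Straight, Swerve), Row earns 5; switching to Swerve would give 12, so Row would deviate.
Column earns 6; switching to Straight would give 5, so Column has no profitable deviation.
Since at least one player can profitably deviate, this is not a Nash equilibrium.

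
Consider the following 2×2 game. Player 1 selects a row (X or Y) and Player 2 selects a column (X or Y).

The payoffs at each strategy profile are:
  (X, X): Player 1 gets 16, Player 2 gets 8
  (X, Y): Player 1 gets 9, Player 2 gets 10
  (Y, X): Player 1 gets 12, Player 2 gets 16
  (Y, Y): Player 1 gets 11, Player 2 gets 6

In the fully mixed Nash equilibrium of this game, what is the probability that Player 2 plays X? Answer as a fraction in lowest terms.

1/3

Let q be the probability that Player 2 plays X. In a completely mixed equilibrium, Player 1 must be indifferent between X and Y.
Player 1's expected payoff from X is 16q + 9(1−q); from Y it is 12q + 11(1−q).
Setting these equal: 7q + 9 = q + 11, so q = 1/3.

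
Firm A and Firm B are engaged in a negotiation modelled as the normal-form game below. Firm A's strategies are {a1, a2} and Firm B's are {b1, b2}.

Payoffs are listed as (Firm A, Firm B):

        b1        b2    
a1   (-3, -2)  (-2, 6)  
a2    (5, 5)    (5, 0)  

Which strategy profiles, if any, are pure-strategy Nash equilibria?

(a1, b1): Firm A prefers a2 (5 > -3); Firm B prefers b2 (6 > -2) — not an equilibrium.
(a1, b2): Firm A prefers a2 (5 > -2) — not an equilibrium.
(a2, b1): Firm A gets 5 ≥ -3 from a1, and Firm B gets 5 ≥ 0 from b2 — Nash equilibrium.
(a2, b2): Firm B prefers b1 (5 > 0) — not an equilibrium.

(a2, b1)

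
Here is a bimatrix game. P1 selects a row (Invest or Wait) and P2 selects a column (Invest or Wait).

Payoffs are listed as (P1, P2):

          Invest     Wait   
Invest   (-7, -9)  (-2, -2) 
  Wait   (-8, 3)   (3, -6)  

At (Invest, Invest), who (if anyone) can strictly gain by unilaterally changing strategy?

P1 at (Invest, Invest) earns -7; deviating to Wait yields -8 — not better.
P2 earns -9; deviating to Wait yields -2 — a strict improvement.
Only P2 has a strictly profitable deviation.

P2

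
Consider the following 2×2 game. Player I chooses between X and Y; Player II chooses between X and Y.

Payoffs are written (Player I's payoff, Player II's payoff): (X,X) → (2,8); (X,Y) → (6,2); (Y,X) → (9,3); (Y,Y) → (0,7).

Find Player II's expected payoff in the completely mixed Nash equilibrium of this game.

First find x, the probability Player I plays X, from Player II's indifference between X and Y: 8x + 3(1−x) = 2x + 7(1−x), giving x = 2/5.
Since Player II is indifferent in equilibrium, Player II's expected payoff equals the payoff from either column against (2/5, 3/5). Using X: 8(2/5) + 3(3/5) = 5.

5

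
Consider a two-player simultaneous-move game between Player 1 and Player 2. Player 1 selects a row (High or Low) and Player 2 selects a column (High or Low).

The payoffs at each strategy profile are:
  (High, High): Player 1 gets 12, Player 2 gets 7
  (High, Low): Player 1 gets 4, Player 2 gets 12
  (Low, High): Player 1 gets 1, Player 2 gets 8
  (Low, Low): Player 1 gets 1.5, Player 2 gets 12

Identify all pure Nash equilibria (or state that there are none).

(High, High): Player 2 prefers Low (12 > 7) — not an equilibrium.
(High, Low): Player 1 gets 4 ≥ 1.5 from Low, and Player 2 gets 12 ≥ 7 from High — Nash equilibrium.
(Low, High): Player 1 prefers High (12 > 1); Player 2 prefers Low (12 > 8) — not an equilibrium.
(Low, Low): Player 1 prefers High (4 > 1.5) — not an equilibrium.

(High, Low)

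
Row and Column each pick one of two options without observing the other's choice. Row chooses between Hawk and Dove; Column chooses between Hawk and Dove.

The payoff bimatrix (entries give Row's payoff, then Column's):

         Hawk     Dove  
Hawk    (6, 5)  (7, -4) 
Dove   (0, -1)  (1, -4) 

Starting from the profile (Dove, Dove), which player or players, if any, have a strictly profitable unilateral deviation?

Row at (Dove, Dove) earns 1; deviating to Hawk yields 7 — a strict improvement.
Column earns -4; deviating to Hawk yields -1 — a strict improvement.
Both Row and Column have strictly profitable deviations.

Both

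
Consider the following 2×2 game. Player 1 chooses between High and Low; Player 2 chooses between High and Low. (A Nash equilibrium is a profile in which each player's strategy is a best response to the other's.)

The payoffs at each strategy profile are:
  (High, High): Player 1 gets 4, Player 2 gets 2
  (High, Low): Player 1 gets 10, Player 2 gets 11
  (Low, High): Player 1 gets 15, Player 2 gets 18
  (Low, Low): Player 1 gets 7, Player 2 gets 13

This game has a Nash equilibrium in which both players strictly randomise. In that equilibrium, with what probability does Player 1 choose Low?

9/14

Let p be the probability that Player 1 plays High. In a completely mixed equilibrium, Player 2 must be indifferent between High and Low.
Player 2's expected payoff from High is 2p + 18(1−p); from Low it is 11p + 13(1−p).
Setting these equal: −16p + 18 = −2p + 13, so p = 5/14.
Therefore Player 1 plays Low with probability 1 − 5/14 = 9/14.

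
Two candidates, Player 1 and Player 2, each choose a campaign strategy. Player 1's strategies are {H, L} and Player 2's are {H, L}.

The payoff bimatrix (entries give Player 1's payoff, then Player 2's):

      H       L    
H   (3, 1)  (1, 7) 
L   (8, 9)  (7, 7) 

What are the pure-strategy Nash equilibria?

(L, H)

(H, H): Player 1 prefers L (8 > 3); Player 2 prefers L (7 > 1) — not an equilibrium.
(H, L): Player 1 prefers L (7 > 1) — not an equilibrium.
(L, H): Player 1 gets 8 ≥ 3 from H, and Player 2 gets 9 ≥ 7 from L — Nash equilibrium.
(L, L): Player 2 prefers H (9 > 7) — not an equilibrium.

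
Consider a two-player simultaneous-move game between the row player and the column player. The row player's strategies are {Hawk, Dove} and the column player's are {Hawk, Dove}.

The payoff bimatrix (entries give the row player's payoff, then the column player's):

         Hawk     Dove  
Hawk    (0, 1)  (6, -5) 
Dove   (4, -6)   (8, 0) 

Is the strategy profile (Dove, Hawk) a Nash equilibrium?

No

At (Dove, Hawk), the row player earns 4; switching to Hawk would give 0, so the row player has no profitable deviation.
The column player earns -6; switching to Dove would give 0, so the column player would deviate.
Since at least one player can profitably deviate, this is not a Nash equilibrium.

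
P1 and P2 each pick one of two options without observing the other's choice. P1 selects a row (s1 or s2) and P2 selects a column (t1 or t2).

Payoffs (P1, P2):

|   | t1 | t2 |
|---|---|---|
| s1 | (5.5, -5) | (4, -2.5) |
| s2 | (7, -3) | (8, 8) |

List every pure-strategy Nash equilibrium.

(s1, t1): P1 prefers s2 (7 > 5.5); P2 prefers t2 (-2.5 > -5) — not an equilibrium.
(s1, t2): P1 prefers s2 (8 > 4) — not an equilibrium.
(s2, t1): P2 prefers t2 (8 > -3) — not an equilibrium.
(s2, t2): P1 gets 8 ≥ 4 from s1, and P2 gets 8 ≥ -3 from t1 — Nash equilibrium.

(s2, t2)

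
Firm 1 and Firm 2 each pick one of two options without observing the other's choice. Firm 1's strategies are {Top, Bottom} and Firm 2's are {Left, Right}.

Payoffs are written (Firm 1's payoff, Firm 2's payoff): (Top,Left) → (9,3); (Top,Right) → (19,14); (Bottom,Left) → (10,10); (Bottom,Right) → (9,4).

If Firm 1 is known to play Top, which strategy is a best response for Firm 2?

Against Top, Firm 2 earns 3 from Left and 14 from Right.
So Right is the best response.

Right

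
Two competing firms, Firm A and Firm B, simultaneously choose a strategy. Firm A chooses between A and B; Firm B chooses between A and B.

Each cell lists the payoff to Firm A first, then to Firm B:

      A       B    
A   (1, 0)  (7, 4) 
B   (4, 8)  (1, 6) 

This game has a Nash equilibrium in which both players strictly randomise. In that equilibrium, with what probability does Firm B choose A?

Let q be the probability that Firm B plays A. In a completely mixed equilibrium, Firm A must be indifferent between A and B.
Firm A's expected payoff from A is q + 7(1−q); from B it is 4q + (1−q).
Setting these equal: −6q + 7 = 3q + 1, so q = 2/3.

2/3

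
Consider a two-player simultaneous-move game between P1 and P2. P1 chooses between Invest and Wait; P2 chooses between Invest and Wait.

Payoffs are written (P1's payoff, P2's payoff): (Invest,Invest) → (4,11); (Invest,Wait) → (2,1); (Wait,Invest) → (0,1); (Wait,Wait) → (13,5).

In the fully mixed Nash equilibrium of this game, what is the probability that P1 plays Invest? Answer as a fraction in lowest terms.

2/7

Let r be the probability that P1 plays Invest. In a completely mixed equilibrium, P2 must be indifferent between Invest and Wait.
P2's expected payoff from Invest is 11r + (1−r); from Wait it is r + 5(1−r).
Setting these equal: 10r + 1 = −4r + 5, so r = 2/7.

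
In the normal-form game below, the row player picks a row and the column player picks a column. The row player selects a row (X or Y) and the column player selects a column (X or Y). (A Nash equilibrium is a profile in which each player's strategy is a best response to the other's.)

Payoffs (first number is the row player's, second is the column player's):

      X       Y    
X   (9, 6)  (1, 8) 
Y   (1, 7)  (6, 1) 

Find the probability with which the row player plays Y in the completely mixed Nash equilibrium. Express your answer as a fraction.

Let r be the probability that the row player plays X. In a completely mixed equilibrium, the column player must be indifferent between X and Y.
The column player's expected payoff from X is 6r + 7(1−r); from Y it is 8r + (1−r).
Setting these equal: −r + 7 = 7r + 1, so r = 3/4.
Therefore the row player plays Y with probability 1 − 3/4 = 1/4.

1/4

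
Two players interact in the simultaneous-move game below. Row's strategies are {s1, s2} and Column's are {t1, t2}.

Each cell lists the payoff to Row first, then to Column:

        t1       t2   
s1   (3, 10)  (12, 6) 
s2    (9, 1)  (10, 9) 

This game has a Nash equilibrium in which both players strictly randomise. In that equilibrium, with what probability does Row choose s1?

Let p be the probability that Row plays s1. In a completely mixed equilibrium, Column must be indifferent between t1 and t2.
Column's expected payoff from t1 is 10p + (1−p); from t2 it is 6p + 9(1−p).
Setting these equal: 9p + 1 = −3p + 9, so p = 2/3.

2/3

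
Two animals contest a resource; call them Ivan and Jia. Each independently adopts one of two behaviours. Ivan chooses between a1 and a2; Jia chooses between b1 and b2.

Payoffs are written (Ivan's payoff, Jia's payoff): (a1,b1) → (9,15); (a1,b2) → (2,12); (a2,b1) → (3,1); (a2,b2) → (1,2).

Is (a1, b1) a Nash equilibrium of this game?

Yes

At (a1, b1), Ivan earns 9; switching to a2 would give 3, so Ivan has no profitable deviation.
Jia earns 15; switching to b2 would give 12, so Jia has no profitable deviation.
Neither player can gain by a unilateral deviation, so this profile is a Nash equilibrium.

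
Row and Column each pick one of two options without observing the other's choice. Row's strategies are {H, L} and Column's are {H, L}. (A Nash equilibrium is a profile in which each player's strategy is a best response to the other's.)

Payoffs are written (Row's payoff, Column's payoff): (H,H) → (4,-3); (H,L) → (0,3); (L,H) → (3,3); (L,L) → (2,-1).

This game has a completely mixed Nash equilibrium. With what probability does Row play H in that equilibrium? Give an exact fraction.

Let r be the probability that Row plays H. In a completely mixed equilibrium, Column must be indifferent between H and L.
Column's expected payoff from H is −3r + 3(1−r); from L it is 3r − (1−r).
Setting these equal: −6r + 3 = 4r − 1, so r = 2/5.

2/5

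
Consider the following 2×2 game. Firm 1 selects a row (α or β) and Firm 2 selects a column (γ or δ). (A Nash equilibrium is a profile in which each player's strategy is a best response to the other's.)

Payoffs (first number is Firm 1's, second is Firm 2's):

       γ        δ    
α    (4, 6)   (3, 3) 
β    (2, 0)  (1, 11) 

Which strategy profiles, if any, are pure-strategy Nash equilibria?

(α, γ)

(α, γ): Firm 1 gets 4 ≥ 2 from β, and Firm 2 gets 6 ≥ 3 from δ — Nash equilibrium.
(α, δ): Firm 2 prefers γ (6 > 3) — not an equilibrium.
(β, γ): Firm 1 prefers α (4 > 2); Firm 2 prefers δ (11 > 0) — not an equilibrium.
(β, δ): Firm 1 prefers α (3 > 1) — not an equilibrium.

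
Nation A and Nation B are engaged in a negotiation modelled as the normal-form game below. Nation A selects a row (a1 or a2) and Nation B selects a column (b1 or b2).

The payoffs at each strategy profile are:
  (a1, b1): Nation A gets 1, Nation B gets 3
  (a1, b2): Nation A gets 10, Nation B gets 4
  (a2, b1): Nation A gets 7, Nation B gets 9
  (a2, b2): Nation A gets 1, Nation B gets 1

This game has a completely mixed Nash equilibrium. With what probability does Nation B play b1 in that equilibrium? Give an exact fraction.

Let y be the probability that Nation B plays b1. In a completely mixed equilibrium, Nation A must be indifferent between a1 and a2.
Nation A's expected payoff from a1 is y + 10(1−y); from a2 it is 7y + (1−y).
Setting these equal: −9y + 10 = 6y + 1, so y = 3/5.

3/5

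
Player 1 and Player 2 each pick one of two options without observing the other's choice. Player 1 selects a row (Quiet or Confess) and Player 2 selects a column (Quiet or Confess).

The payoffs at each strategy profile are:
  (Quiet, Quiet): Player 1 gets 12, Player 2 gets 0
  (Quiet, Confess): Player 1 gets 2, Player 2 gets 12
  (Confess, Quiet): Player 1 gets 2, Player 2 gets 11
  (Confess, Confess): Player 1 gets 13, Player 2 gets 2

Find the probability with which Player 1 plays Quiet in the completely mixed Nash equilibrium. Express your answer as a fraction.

3/7

Let x be the probability that Player 1 plays Quiet. In a completely mixed equilibrium, Player 2 must be indifferent between Quiet and Confess.
Player 2's expected payoff from Quiet is 11(1−x); from Confess it is 12x + 2(1−x).
Setting these equal: −11x + 11 = 10x + 2, so x = 3/7.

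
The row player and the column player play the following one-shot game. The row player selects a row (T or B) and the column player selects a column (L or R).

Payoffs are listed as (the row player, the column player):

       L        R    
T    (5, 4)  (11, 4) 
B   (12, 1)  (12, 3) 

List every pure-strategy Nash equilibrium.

(T, L): the row player prefers B (12 > 5) — not an equilibrium.
(T, R): the row player prefers B (12 > 11) — not an equilibrium.
(B, L): the column player prefers R (3 > 1) — not an equilibrium.
(B, R): the row player gets 12 ≥ 11 from T, and the column player gets 3 ≥ 1 from L — Nash equilibrium.

(B, R)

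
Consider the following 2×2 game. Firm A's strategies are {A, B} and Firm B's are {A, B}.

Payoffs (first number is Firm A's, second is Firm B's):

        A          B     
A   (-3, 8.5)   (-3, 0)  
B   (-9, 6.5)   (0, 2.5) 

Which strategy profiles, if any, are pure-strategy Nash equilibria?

(A, A): Firm A gets -3 ≥ -9 from B, and Firm B gets 8.5 ≥ 0 from B — Nash equilibrium.
(A, B): Firm A prefers B (0 > -3); Firm B prefers A (8.5 > 0) — not an equilibrium.
(B, A): Firm A prefers A (-3 > -9) — not an equilibrium.
(B, B): Firm B prefers A (6.5 > 2.5) — not an equilibrium.

(A, A)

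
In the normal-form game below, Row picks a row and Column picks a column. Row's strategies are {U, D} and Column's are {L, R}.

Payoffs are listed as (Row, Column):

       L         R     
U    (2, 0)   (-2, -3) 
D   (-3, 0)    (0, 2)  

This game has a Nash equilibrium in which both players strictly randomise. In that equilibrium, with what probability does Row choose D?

Let x be the probability that Row plays U. In a completely mixed equilibrium, Column must be indifferent between L and R.
Column's expected payoff from L is 0; from R it is −3x + 2(1−x).
Setting these equal: 0 = −5x + 2, so x = 2/5.
Therefore Row plays D with probability 1 − 2/5 = 3/5.

3/5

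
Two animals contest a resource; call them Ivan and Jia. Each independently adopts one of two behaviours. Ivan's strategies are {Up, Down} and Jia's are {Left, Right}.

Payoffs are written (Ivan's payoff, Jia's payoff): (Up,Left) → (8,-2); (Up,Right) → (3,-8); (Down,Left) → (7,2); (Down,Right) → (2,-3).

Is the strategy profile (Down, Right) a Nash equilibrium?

No

At (Down, Right), Ivan earns 2; switching to Up would give 3, so Ivan would deviate.
Jia earns -3; switching to Left would give 2, so Jia would deviate.
Since at least one player can profitably deviate, this is not a Nash equilibrium.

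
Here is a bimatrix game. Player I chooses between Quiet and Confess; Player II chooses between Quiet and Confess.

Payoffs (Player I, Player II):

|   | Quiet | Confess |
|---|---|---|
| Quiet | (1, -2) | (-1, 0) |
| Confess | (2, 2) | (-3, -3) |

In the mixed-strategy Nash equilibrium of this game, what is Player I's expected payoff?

1/3

First find y, the probability Player II plays Quiet, from Player I's indifference between Quiet and Confess: y − (1−y) = 2y − 3(1−y), giving y = 2/3.
Since Player I is indifferent in equilibrium, Player I's expected payoff equals the payoff from either row against (2/3, 1/3). Using Quiet: (2/3) − (1/3) = 1/3.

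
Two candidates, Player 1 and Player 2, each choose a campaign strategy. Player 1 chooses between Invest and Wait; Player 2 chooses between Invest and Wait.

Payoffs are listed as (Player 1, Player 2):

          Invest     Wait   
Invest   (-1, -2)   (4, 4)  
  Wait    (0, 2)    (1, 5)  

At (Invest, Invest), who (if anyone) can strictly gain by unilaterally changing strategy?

Player 1 at (Invest, Invest) earns -1; deviating to Wait yields 0 — a strict improvement.
Player 2 earns -2; deviating to Wait yields 4 — a strict improvement.
Both Player 1 and Player 2 have strictly profitable deviations.

Both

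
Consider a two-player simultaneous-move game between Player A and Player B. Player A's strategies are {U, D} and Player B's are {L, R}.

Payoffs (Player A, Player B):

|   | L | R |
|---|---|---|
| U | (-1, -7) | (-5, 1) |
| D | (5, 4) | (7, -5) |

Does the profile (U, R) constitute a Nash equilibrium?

No

At (U, R), Player A earns -5; switching to D would give 7, so Player A would deviate.
Player B earns 1; switching to L would give -7, so Player B has no profitable deviation.
Since at least one player can profitably deviate, this is not a Nash equilibrium.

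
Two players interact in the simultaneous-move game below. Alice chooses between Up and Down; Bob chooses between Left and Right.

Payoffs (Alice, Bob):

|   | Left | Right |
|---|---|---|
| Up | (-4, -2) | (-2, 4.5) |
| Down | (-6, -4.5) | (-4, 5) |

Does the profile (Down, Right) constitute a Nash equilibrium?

At (Down, Right), Alice earns -4; switching to Up would give -2, so Alice would deviate.
Bob earns 5; switching to Left would give -4.5, so Bob has no profitable deviation.
Since at least one player can profitably deviate, this is not a Nash equilibrium.

No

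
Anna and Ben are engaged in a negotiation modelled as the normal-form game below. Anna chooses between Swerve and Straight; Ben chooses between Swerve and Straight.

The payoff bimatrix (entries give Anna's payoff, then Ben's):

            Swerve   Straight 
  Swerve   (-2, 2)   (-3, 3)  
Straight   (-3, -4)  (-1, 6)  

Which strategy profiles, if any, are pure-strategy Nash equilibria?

(Swerve, Swerve): Ben prefers Straight (3 > 2) — not an equilibrium.
(Swerve, Straight): Anna prefers Straight (-1 > -3) — not an equilibrium.
(Straight, Swerve): Anna prefers Swerve (-2 > -3); Ben prefers Straight (6 > -4) — not an equilibrium.
(Straight, Straight): Anna gets -1 ≥ -3 from Swerve, and Ben gets 6 ≥ -4 from Swerve — Nash equilibrium.

(Straight, Straight)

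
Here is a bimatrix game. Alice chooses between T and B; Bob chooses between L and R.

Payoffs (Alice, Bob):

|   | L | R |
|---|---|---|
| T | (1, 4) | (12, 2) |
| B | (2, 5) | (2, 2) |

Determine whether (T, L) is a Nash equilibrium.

At (T, L), Alice earns 1; switching to B would give 2, so Alice would deviate.
Bob earns 4; switching to R would give 2, so Bob has no profitable deviation.
Since at least one player can profitably deviate, this is not a Nash equilibrium.

No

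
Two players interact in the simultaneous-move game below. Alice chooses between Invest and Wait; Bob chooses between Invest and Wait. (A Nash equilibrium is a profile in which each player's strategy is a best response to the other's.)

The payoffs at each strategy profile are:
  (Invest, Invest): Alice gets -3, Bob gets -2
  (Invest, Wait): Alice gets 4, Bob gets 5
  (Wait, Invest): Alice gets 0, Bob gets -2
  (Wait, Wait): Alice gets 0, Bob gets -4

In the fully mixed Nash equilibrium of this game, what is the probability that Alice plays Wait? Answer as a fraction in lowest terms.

Let r be the probability that Alice plays Invest. In a completely mixed equilibrium, Bob must be indifferent between Invest and Wait.
Bob's expected payoff from Invest is −2r − 2(1−r); from Wait it is 5r − 4(1−r).
Setting these equal: -2 = 9r − 4, so r = 2/9.
Therefore Alice plays Wait with probability 1 − 2/9 = 7/9.

7/9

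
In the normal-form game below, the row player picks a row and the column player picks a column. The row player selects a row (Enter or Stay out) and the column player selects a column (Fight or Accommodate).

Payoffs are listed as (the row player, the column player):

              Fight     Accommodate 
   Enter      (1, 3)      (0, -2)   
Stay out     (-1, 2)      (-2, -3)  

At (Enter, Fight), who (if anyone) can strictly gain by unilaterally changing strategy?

Neither

The row player at (Enter, Fight) earns 1; deviating to Stay out yields -1 — not better.
The column player earns 3; deviating to Accommodate yields -2 — not better.
Neither player can strictly improve; the profile is a Nash equilibrium.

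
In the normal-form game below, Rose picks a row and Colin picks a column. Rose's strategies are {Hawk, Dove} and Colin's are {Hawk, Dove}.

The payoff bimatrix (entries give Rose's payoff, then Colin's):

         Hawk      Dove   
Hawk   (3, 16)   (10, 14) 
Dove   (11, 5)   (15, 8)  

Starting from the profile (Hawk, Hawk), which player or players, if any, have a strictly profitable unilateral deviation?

Rose at (Hawk, Hawk) earns 3; deviating to Dove yields 11 — a strict improvement.
Colin earns 16; deviating to Dove yields 14 — not better.
Only Rose has a strictly profitable deviation.

Rose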